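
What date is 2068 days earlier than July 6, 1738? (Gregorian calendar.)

−365 (one year) → Jul 6, 1737 (1703 left).
−365 (one year) → Jul 6, 1736 (1338 left).
−366 (one year; includes Feb 29, 1736) → Jul 6, 1735 (972 left).
−365 (one year) → Jul 6, 1734 (607 left).
−365 (one year) → Jul 6, 1733 (242 left).
−6 → Jun 30, 1733 (end of Jun, 30 days; 236 left).
−30 → May 31, 1733 (end of May, 31 days; 206 left).
−31 → Apr 30, 1733 (end of Apr, 30 days; 175 left).
−30 → Mar 31, 1733 (end of Mar, 31 days; 145 left).
−31 → Feb 28, 1733 (end of Feb, 28 days; 114 left).
−28 → Jan 31, 1733 (end of Jan, 31 days; 86 left).
−31 → Dec 31, 1732 (end of Dec, 31 days; 55 left).
−31 → Nov 30, 1732 (end of Nov, 30 days; 24 left).
−24 → Nov 6, 1732.

November 6, 1732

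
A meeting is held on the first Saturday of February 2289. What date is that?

February 1, 2289 is a Friday.
The first Saturday is therefore February 2 (1 days later).

February 2, 2289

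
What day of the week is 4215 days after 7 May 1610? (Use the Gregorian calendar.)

Saturday

First find the weekday of May 7, 1610. Doomsday rule: the anchor day for the 1600s is Tuesday. For year 10: 10÷12 = 0 r 10, and 10÷4 = 2, so 0+10+2 = 12.
Tuesday + 12 ≡ Sunday — that's 1610's doomsday.
In May the doomsday date is May 9.
May 7 is 2 days before May 9; 2 mod 7 = 2, so Sunday − 2 = Friday.
4215 mod 7 = 1, so 4215 days after a Friday is Friday + 1 = Saturday.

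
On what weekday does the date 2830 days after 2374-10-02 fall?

Oct 2, 2374 is a Wednesday.
2830 mod 7 = 2, so 2830 days after a Wednesday is Wednesday + 2 = Friday.

Friday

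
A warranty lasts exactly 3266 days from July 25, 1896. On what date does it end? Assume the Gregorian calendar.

+365 (one year) → Jul 25, 1897 (2901 left).
+365 (one year) → Jul 25, 1898 (2536 left).
+365 (one year) → Jul 25, 1899 (2171 left).
+365 (one year) → Jul 25, 1900 (1806 left).
+365 (one year) → Jul 25, 1901 (1441 left).
+365 (one year) → Jul 25, 1902 (1076 left).
+365 (one year) → Jul 25, 1903 (711 left).
+366 (one year; includes Feb 29, 1904) → Jul 25, 1904 (345 left).
Jul has 31 days: +7 → Aug 1, 1904 (338 left).
Aug has 31 days: +31 → Sep 1, 1904 (307 left).
Sep has 30 days: +30 → Oct 1, 1904 (277 left).
Oct has 31 days: +31 → Nov 1, 1904 (246 left).
Nov has 30 days: +30 → Dec 1, 1904 (216 left).
Dec has 31 days: +31 → Jan 1, 1905 (185 left).
Jan has 31 days: +31 → Feb 1, 1905 (154 left).
Feb has 28 days: +28 → Mar 1, 1905 (126 left).
Mar has 31 days: +31 → Apr 1, 1905 (95 left).
Apr has 30 days: +30 → May 1, 1905 (65 left).
May has 31 days: +31 → Jun 1, 1905 (34 left).
Jun has 30 days: +30 → Jul 1, 1905 (4 left).
+4 → Jul 5, 1905.

July 5, 1905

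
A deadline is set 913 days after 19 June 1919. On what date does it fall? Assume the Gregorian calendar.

+366 (one year; includes Feb 29, 1920) → Jun 19, 1920 (547 left).
+365 (one year) → Jun 19, 1921 (182 left).
Jun has 30 days: +12 → Jul 1, 1921 (170 left).
Jul has 31 days: +31 → Aug 1, 1921 (139 left).
Aug has 31 days: +31 → Sep 1, 1921 (108 left).
Sep has 30 days: +30 → Oct 1, 1921 (78 left).
Oct has 31 days: +31 → Nov 1, 1921 (47 left).
Nov has 30 days: +30 → Dec 1, 1921 (17 left).
+17 → Dec 18, 1921.

December 18, 1921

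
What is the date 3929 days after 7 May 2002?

February 7, 2013

+365 (one year) → May 7, 2003 (3564 left).
+366 (one year; includes Feb 29, 2004) → May 7, 2004 (3198 left).
+365 (one year) → May 7, 2005 (2833 left).
+365 (one year) → May 7, 2006 (2468 left).
+365 (one year) → May 7, 2007 (2103 left).
+366 (one year; includes Feb 29, 2008) → May 7, 2008 (1737 left).
+365 (one year) → May 7, 2009 (1372 left).
+365 (one year) → May 7, 2010 (1007 left).
+365 (one year) → May 7, 2011 (642 left).
+366 (one year; includes Feb 29, 2012) → May 7, 2012 (276 left).
May has 31 days: +25 → Jun 1, 2012 (251 left).
Jun has 30 days: +30 → Jul 1, 2012 (221 left).
Jul has 31 days: +31 → Aug 1, 2012 (190 left).
Aug has 31 days: +31 → Sep 1, 2012 (159 left).
Sep has 30 days: +30 → Oct 1, 2012 (129 left).
Oct has 31 days: +31 → Nov 1, 2012 (98 left).
Nov has 30 days: +30 → Dec 1, 2012 (68 left).
Dec has 31 days: +31 → Jan 1, 2013 (37 left).
Jan has 31 days: +31 → Feb 1, 2013 (6 left).
+6 → Feb 7, 2013.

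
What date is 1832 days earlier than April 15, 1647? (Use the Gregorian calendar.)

April 9, 1642

−365 (one year) → Apr 15, 1646 (1467 left).
−365 (one year) → Apr 15, 1645 (1102 left).
−365 (one year) → Apr 15, 1644 (737 left).
−366 (one year; includes Feb 29, 1644) → Apr 15, 1643 (371 left).
−15 → Mar 31, 1643 (end of Mar, 31 days; 356 left).
−31 → Feb 28, 1643 (end of Feb, 28 days; 325 left).
−28 → Jan 31, 1643 (end of Jan, 31 days; 297 left).
−31 → Dec 31, 1642 (end of Dec, 31 days; 266 left).
−31 → Nov 30, 1642 (end of Nov, 30 days; 235 left).
−30 → Oct 31, 1642 (end of Oct, 31 days; 205 left).
−31 → Sep 30, 1642 (end of Sep, 30 days; 174 left).
−30 → Aug 31, 1642 (end of Aug, 31 days; 144 left).
−31 → Jul 31, 1642 (end of Jul, 31 days; 113 left).
−31 → Jun 30, 1642 (end of Jun, 30 days; 82 left).
−30 → May 31, 1642 (end of May, 31 days; 52 left).
−31 → Apr 30, 1642 (end of Apr, 30 days; 21 left).
−21 → Apr 9, 1642.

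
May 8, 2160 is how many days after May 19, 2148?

4372

May 19, 2148 → May 19, 2149: 365 days.
May 19, 2149 → May 19, 2150: 365 days.
May 19, 2150 → May 19, 2151: 365 days.
May 19, 2151 → May 19, 2152: 366 days (Feb 29, 2152 is in that span).
May 19, 2152 → May 19, 2153: 365 days.
May 19, 2153 → May 19, 2154: 365 days.
May 19, 2154 → May 19, 2155: 365 days.
May 19, 2155 → May 19, 2156: 366 days (Feb 29, 2156 is in that span).
May 19, 2156 → May 19, 2157: 365 days.
May 19, 2157 → May 19, 2158: 365 days.
May 19, 2158 → May 19, 2159: 365 days.
May 19, 2159 → Jun 19, 2159: 31 days (May has 31).
Jun 19, 2159 → Jul 19, 2159: 30 days (June has 30).
Jul 19, 2159 → Aug 19, 2159: 31 days (July has 31).
Aug 19, 2159 → Sep 19, 2159: 31 days (August has 31).
Sep 19, 2159 → Oct 19, 2159: 30 days (September has 30).
Oct 19, 2159 → Nov 19, 2159: 31 days (October has 31).
Nov 19, 2159 → Dec 19, 2159: 30 days (November has 30).
Dec 19, 2159 → Jan 19, 2160: 31 days (December has 31).
Jan 19, 2160 → Feb 19, 2160: 31 days (January has 31).
Feb 19, 2160 → Mar 19, 2160: 29 days (February has 29).
Mar 19, 2160 → Apr 19, 2160: 31 days (March has 31).
Apr 19, 2160 → May 8, 2160: 19 days.
Total: 4372 days.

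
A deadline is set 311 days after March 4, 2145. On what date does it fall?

Mar has 31 days: +28 → Apr 1, 2145 (283 left).
Apr has 30 days: +30 → May 1, 2145 (253 left).
May has 31 days: +31 → Jun 1, 2145 (222 left).
Jun has 30 days: +30 → Jul 1, 2145 (192 left).
Jul has 31 days: +31 → Aug 1, 2145 (161 left).
Aug has 31 days: +31 → Sep 1, 2145 (130 left).
Sep has 30 days: +30 → Oct 1, 2145 (100 left).
Oct has 31 days: +31 → Nov 1, 2145 (69 left).
Nov has 30 days: +30 → Dec 1, 2145 (39 left).
Dec has 31 days: +31 → Jan 1, 2146 (8 left).
+8 → Jan 9, 2146.

January 9, 2146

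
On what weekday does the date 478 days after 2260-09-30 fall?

First find the weekday of Sep 30, 2260. Doomsday rule: the anchor day for the 2200s is Friday. For year 60: 60÷12 = 5 r 0, and 0÷4 = 0, so 5+0+0 = 5.
Friday + 5 ≡ Wednesday — that's 2260's doomsday.
In September the doomsday date is Sep 5.
Sep 30 is 25 days after Sep 5; 25 mod 7 = 4, so Wednesday + 4 = Sunday.
478 mod 7 = 2, so 478 days after a Sunday is Sunday + 2 = Tuesday.

Tuesday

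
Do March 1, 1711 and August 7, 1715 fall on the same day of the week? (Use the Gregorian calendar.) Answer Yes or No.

From Mar 1, 1711 to Aug 7, 1715 is 1620 days.
1620 mod 7 = 3, so they are different weekdays.
(Mar 1, 1711 is a Sunday; Aug 7, 1715 is a Wednesday.)

No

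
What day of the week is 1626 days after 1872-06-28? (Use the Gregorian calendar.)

Sunday

First find the weekday of Jun 28, 1872. Doomsday rule: the anchor day for the 1800s is Friday. For year 72: 72÷12 = 6 r 0, and 0÷4 = 0, so 6+0+0 = 6.
Friday + 6 ≡ Thursday — that's 1872's doomsday.
In June the doomsday date is Jun 6.
Jun 28 is 22 days after Jun 6; 22 mod 7 = 1, so Thursday + 1 = Friday.
1626 mod 7 = 2, so 1626 days after a Friday is Friday + 2 = Sunday.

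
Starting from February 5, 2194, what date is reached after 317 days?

Feb has 28 days: +24 → Mar 1, 2194 (293 left).
Mar has 31 days: +31 → Apr 1, 2194 (262 left).
Apr has 30 days: +30 → May 1, 2194 (232 left).
May has 31 days: +31 → Jun 1, 2194 (201 left).
Jun has 30 days: +30 → Jul 1, 2194 (171 left).
Jul has 31 days: +31 → Aug 1, 2194 (140 left).
Aug has 31 days: +31 → Sep 1, 2194 (109 left).
Sep has 30 days: +30 → Oct 1, 2194 (79 left).
Oct has 31 days: +31 → Nov 1, 2194 (48 left).
Nov has 30 days: +30 → Dec 1, 2194 (18 left).
+18 → Dec 19, 2194.

December 19, 2194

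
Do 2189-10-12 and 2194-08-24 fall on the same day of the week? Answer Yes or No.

No

From Oct 12, 2189 to Aug 24, 2194 is 1777 days.
1777 mod 7 = 6, so they are different weekdays.
(Oct 12, 2189 is a Monday; Aug 24, 2194 is a Sunday.)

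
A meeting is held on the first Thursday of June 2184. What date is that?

June 3, 2184

June 1, 2184 is a Tuesday.
The first Thursday is therefore June 3 (2 days later).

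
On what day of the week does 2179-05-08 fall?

Saturday

January 1, 2179 is a Friday.
Jan 1, 2179 → Feb 1, 2179: 31 days (January has 31).
Feb 1, 2179 → Mar 1, 2179: 28 days (February has 28).
Mar 1, 2179 → Apr 1, 2179: 31 days (March has 31).
Apr 1, 2179 → May 1, 2179: 30 days (April has 30).
May 1, 2179 → May 8, 2179: 7 days.
Total: 127 days.
127 mod 7 = 1, so Friday + 1 = Saturday.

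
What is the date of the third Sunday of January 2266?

January 21, 2266

January 1, 2266 is a Monday.
The first Sunday is therefore January 7 (6 days later).
The third Sunday is 7 + 2×7 = January 21.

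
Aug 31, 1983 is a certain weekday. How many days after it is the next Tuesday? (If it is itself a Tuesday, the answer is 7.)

Aug 31, 1983 is a Wednesday.
From Wednesday to the next Tuesday is 6 days.

6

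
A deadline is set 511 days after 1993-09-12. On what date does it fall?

February 5, 1995

+365 (one year) → Sep 12, 1994 (146 left).
Sep has 30 days: +19 → Oct 1, 1994 (127 left).
Oct has 31 days: +31 → Nov 1, 1994 (96 left).
Nov has 30 days: +30 → Dec 1, 1994 (66 left).
Dec has 31 days: +31 → Jan 1, 1995 (35 left).
Jan has 31 days: +31 → Feb 1, 1995 (4 left).
+4 → Feb 5, 1995.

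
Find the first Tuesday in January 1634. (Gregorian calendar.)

January 1, 1634 is a Sunday.
The first Tuesday is therefore January 3 (2 days later).

January 3, 1634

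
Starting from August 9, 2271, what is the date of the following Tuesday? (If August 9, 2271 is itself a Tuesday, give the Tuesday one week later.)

Aug 9, 2271 is a Wednesday.
From Wednesday to the next Tuesday is 6 days.
Aug 9, 2271 + 6 = Aug 15, 2271.

August 15, 2271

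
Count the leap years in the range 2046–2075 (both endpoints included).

Multiples of 4 in [2046,2075]: 7.
Of those, multiples of 100: 0 (not leap unless ÷400).
Multiples of 400: 0.
Leap years = 7 − 0 + 0 = 7.

7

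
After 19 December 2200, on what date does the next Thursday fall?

Dec 19, 2200 is a Friday.
From Friday to the next Thursday is 6 days.
Dec 19, 2200 + 6 = Dec 25, 2200.

December 25, 2200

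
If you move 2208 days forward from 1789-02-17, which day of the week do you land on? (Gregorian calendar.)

Friday

First find the weekday of Feb 17, 1789. Doomsday rule: the anchor day for the 1700s is Sunday. For year 89: 89÷12 = 7 r 5, and 5÷4 = 1, so 7+5+1 = 13.
Sunday + 13 ≡ Saturday — that's 1789's doomsday.
In February the doomsday date is Feb 28 (1789 is not a leap year).
Feb 17 is 11 days before Feb 28; 11 mod 7 = 4, so Saturday − 4 = Tuesday.
2208 mod 7 = 3, so 2208 days after a Tuesday is Tuesday + 3 = Friday.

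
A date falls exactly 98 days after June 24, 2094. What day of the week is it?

First find the weekday of Jun 24, 2094. Doomsday rule: the anchor day for the 2000s is Tuesday. For year 94: 94÷12 = 7 r 10, and 10÷4 = 2, so 7+10+2 = 19.
Tuesday + 19 ≡ Sunday — that's 2094's doomsday.
In June the doomsday date is Jun 6.
Jun 24 is 18 days after Jun 6; 18 mod 7 = 4, so Sunday + 4 = Thursday.
98 mod 7 = 0, so 98 days after a Thursday is Thursday + 0 = Thursday.

Thursday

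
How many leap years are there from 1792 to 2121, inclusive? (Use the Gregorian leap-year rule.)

80

Multiples of 4 in [1792,2121]: 83.
Of those, multiples of 100: 4 (not leap unless ÷400).
Multiples of 400: 1.
Leap years = 83 − 4 + 1 = 80.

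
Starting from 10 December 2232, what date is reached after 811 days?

March 1, 2235

+365 (one year) → Dec 10, 2233 (446 left).
+365 (one year) → Dec 10, 2234 (81 left).
Dec has 31 days: +22 → Jan 1, 2235 (59 left).
Jan has 31 days: +31 → Feb 1, 2235 (28 left).
Feb has 28 days: +28 → Mar 1, 2235 (0 left).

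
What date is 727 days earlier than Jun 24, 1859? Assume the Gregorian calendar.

−365 (one year) → Jun 24, 1858 (362 left).
−24 → May 31, 1858 (end of May, 31 days; 338 left).
−31 → Apr 30, 1858 (end of Apr, 30 days; 307 left).
−30 → Mar 31, 1858 (end of Mar, 31 days; 277 left).
−31 → Feb 28, 1858 (end of Feb, 28 days; 246 left).
−28 → Jan 31, 1858 (end of Jan, 31 days; 218 left).
−31 → Dec 31, 1857 (end of Dec, 31 days; 187 left).
−31 → Nov 30, 1857 (end of Nov, 30 days; 156 left).
−30 → Oct 31, 1857 (end of Oct, 31 days; 126 left).
−31 → Sep 30, 1857 (end of Sep, 30 days; 95 left).
−30 → Aug 31, 1857 (end of Aug, 31 days; 65 left).
−31 → Jul 31, 1857 (end of Jul, 31 days; 34 left).
−31 → Jun 30, 1857 (end of Jun, 30 days; 3 left).
−3 → Jun 27, 1857.

June 27, 1857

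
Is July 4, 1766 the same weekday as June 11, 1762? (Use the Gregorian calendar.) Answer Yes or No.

Yes

From Jun 11, 1762 to Jul 4, 1766 is 1484 days.
1484 mod 7 = 0, so they are the same weekday.
(Jun 11, 1762 is a Friday; Jul 4, 1766 is a Friday.)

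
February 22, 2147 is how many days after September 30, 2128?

Sep 30, 2128 → Sep 30, 2129: 365 days.
Sep 30, 2129 → Sep 30, 2130: 365 days.
Sep 30, 2130 → Sep 30, 2131: 365 days.
Sep 30, 2131 → Sep 30, 2132: 366 days (Feb 29, 2132 is in that span).
Sep 30, 2132 → Sep 30, 2133: 365 days.
Sep 30, 2133 → Sep 30, 2134: 365 days.
Sep 30, 2134 → Sep 30, 2135: 365 days.
Sep 30, 2135 → Sep 30, 2136: 366 days (Feb 29, 2136 is in that span).
Sep 30, 2136 → Sep 30, 2137: 365 days.
Sep 30, 2137 → Sep 30, 2138: 365 days.
Sep 30, 2138 → Sep 30, 2139: 365 days.
Sep 30, 2139 → Sep 30, 2140: 366 days (Feb 29, 2140 is in that span).
Sep 30, 2140 → Sep 30, 2141: 365 days.
Sep 30, 2141 → Sep 30, 2142: 365 days.
Sep 30, 2142 → Sep 30, 2143: 365 days.
Sep 30, 2143 → Sep 30, 2144: 366 days (Feb 29, 2144 is in that span).
Sep 30, 2144 → Sep 30, 2145: 365 days.
Sep 30, 2145 → Sep 30, 2146: 365 days.
Sep 30, 2146 → Oct 30, 2146: 30 days (September has 30).
Oct 30, 2146 → Nov 30, 2146: 31 days (October has 31).
Nov 30, 2146 → Dec 30, 2146: 30 days (November has 30).
Dec 30, 2146 → Jan 30, 2147: 31 days (December has 31).
Jan 30, 2147 → Feb 22, 2147: 23 days.
Total: 6719 days.

6719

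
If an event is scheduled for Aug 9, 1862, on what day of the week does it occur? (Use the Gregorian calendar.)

Doomsday rule: the anchor day for the 1800s is Friday. For year 62: 62÷12 = 5 r 2, and 2÷4 = 0, so 5+2+0 = 7.
Friday + 7 ≡ Friday — that's 1862's doomsday.
In August the doomsday date is Aug 8.
Aug 9 is 1 day after Aug 8; 1 mod 7 = 1, so Friday + 1 = Saturday.

Saturday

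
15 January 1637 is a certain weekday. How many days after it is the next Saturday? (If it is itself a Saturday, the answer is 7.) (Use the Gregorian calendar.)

Jan 15, 1637 is a Thursday.
From Thursday to the next Saturday is 2 days.

2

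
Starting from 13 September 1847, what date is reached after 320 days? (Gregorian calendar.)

Sep has 30 days: +18 → Oct 1, 1847 (302 left).
Oct has 31 days: +31 → Nov 1, 1847 (271 left).
Nov has 30 days: +30 → Dec 1, 1847 (241 left).
Dec has 31 days: +31 → Jan 1, 1848 (210 left).
Jan has 31 days: +31 → Feb 1, 1848 (179 left).
Feb has 29 days: +29 → Mar 1, 1848 (150 left).
Mar has 31 days: +31 → Apr 1, 1848 (119 left).
Apr has 30 days: +30 → May 1, 1848 (89 left).
May has 31 days: +31 → Jun 1, 1848 (58 left).
Jun has 30 days: +30 → Jul 1, 1848 (28 left).
+28 → Jul 29, 1848.

July 29, 1848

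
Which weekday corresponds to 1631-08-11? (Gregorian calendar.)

Doomsday rule: the anchor day for the 1600s is Tuesday. For year 31: 31÷12 = 2 r 7, and 7÷4 = 1, so 2+7+1 = 10.
Tuesday + 10 ≡ Friday — that's 1631's doomsday.
In August the doomsday date is Aug 8.
Aug 11 is 3 days after Aug 8; 3 mod 7 = 3, so Friday + 3 = Monday.

Monday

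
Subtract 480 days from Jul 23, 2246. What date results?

−365 (one year) → Jul 23, 2245 (115 left).
−23 → Jun 30, 2245 (end of Jun, 30 days; 92 left).
−30 → May 31, 2245 (end of May, 31 days; 62 left).
−31 → Apr 30, 2245 (end of Apr, 30 days; 31 left).
−30 → Mar 31, 2245 (end of Mar, 31 days; 1 left).
−1 → Mar 30, 2245.

March 30, 2245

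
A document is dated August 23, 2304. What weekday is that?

Tuesday

Doomsday rule: the anchor day for the 2300s is Wednesday. For year 04: 4÷12 = 0 r 4, and 4÷4 = 1, so 0+4+1 = 5.
Wednesday + 5 ≡ Monday — that's 2304's doomsday.
In August the doomsday date is Aug 8.
Aug 23 is 15 days after Aug 8; 15 mod 7 = 1, so Monday + 1 = Tuesday.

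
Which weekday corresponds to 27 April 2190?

Tuesday

Doomsday rule: the anchor day for the 2100s is Sunday. For year 90: 90÷12 = 7 r 6, and 6÷4 = 1, so 7+6+1 = 14.
Sunday + 14 ≡ Sunday — that's 2190's doomsday.
In April the doomsday date is Apr 4.
Apr 27 is 23 days after Apr 4; 23 mod 7 = 2, so Sunday + 2 = Tuesday.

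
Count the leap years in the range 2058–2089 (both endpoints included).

8

Multiples of 4 in [2058,2089]: 8.
Of those, multiples of 100: 0 (not leap unless ÷400).
Multiples of 400: 0.
Leap years = 8 − 0 + 0 = 8.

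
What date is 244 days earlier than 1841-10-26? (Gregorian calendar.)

−26 → Sep 30, 1841 (end of Sep, 30 days; 218 left).
−30 → Aug 31, 1841 (end of Aug, 31 days; 188 left).
−31 → Jul 31, 1841 (end of Jul, 31 days; 157 left).
−31 → Jun 30, 1841 (end of Jun, 30 days; 126 left).
−30 → May 31, 1841 (end of May, 31 days; 96 left).
−31 → Apr 30, 1841 (end of Apr, 30 days; 65 left).
−30 → Mar 31, 1841 (end of Mar, 31 days; 35 left).
−31 → Feb 28, 1841 (end of Feb, 28 days; 4 left).
−4 → Feb 24, 1841.

February 24, 1841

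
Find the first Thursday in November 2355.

November 1, 2355 is a Tuesday.
The first Thursday is therefore November 3 (2 days later).

November 3, 2355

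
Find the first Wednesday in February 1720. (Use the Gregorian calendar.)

February 7, 1720

February 1, 1720 is a Thursday.
The first Wednesday is therefore February 7 (6 days later).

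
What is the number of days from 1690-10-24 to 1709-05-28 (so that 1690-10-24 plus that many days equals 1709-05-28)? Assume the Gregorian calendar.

Oct 24, 1690 → Oct 24, 1691: 365 days.
Oct 24, 1691 → Oct 24, 1692: 366 days (Feb 29, 1692 is in that span).
Oct 24, 1692 → Oct 24, 1693: 365 days.
Oct 24, 1693 → Oct 24, 1694: 365 days.
Oct 24, 1694 → Oct 24, 1695: 365 days.
Oct 24, 1695 → Oct 24, 1696: 366 days (Feb 29, 1696 is in that span).
Oct 24, 1696 → Oct 24, 1697: 365 days.
Oct 24, 1697 → Oct 24, 1698: 365 days.
Oct 24, 1698 → Oct 24, 1699: 365 days.
Oct 24, 1699 → Oct 24, 1700: 365 days.
Oct 24, 1700 → Oct 24, 1701: 365 days.
Oct 24, 1701 → Oct 24, 1702: 365 days.
Oct 24, 1702 → Oct 24, 1703: 365 days.
Oct 24, 1703 → Oct 24, 1704: 366 days (Feb 29, 1704 is in that span).
Oct 24, 1704 → Oct 24, 1705: 365 days.
Oct 24, 1705 → Oct 24, 1706: 365 days.
Oct 24, 1706 → Oct 24, 1707: 365 days.
Oct 24, 1707 → Oct 24, 1708: 366 days (Feb 29, 1708 is in that span).
Oct 24, 1708 → Nov 24, 1708: 31 days (October has 31).
Nov 24, 1708 → Dec 24, 1708: 30 days (November has 30).
Dec 24, 1708 → Jan 24, 1709: 31 days (December has 31).
Jan 24, 1709 → Feb 24, 1709: 31 days (January has 31).
Feb 24, 1709 → Mar 24, 1709: 28 days (February has 28).
Mar 24, 1709 → Apr 24, 1709: 31 days (March has 31).
Apr 24, 1709 → May 24, 1709: 30 days (April has 30).
May 24, 1709 → May 28, 1709: 4 days.
Total: 6790 days.

6790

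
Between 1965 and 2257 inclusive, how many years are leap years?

Multiples of 4 in [1965,2257]: 73.
Of those, multiples of 100: 3 (not leap unless ÷400).
Multiples of 400: 1.
Leap years = 73 − 3 + 1 = 71.

71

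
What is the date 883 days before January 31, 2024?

−365 (one year) → Jan 31, 2023 (518 left).
−365 (one year) → Jan 31, 2022 (153 left).
−31 → Dec 31, 2021 (end of Dec, 31 days; 122 left).
−31 → Nov 30, 2021 (end of Nov, 30 days; 91 left).
−30 → Oct 31, 2021 (end of Oct, 31 days; 61 left).
−31 → Sep 30, 2021 (end of Sep, 30 days; 30 left).
−30 → Aug 31, 2021 (end of Aug, 31 days; 0 left).

August 31, 2021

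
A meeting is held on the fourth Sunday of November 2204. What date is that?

November 1, 2204 is a Thursday.
The first Sunday is therefore November 4 (3 days later).
The fourth Sunday is 4 + 3×7 = November 25.

November 25, 2204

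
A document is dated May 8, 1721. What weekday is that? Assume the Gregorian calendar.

Thursday

Doomsday rule: the anchor day for the 1700s is Sunday. For year 21: 21÷12 = 1 r 9, and 9÷4 = 2, so 1+9+2 = 12.
Sunday + 12 ≡ Friday — that's 1721's doomsday.
In May the doomsday date is May 9.
May 8 is 1 day before May 9; 1 mod 7 = 1, so Friday − 1 = Thursday.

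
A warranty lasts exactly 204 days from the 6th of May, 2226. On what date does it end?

May has 31 days: +26 → Jun 1, 2226 (178 left).
Jun has 30 days: +30 → Jul 1, 2226 (148 left).
Jul has 31 days: +31 → Aug 1, 2226 (117 left).
Aug has 31 days: +31 → Sep 1, 2226 (86 left).
Sep has 30 days: +30 → Oct 1, 2226 (56 left).
Oct has 31 days: +31 → Nov 1, 2226 (25 left).
+25 → Nov 26, 2226.

November 26, 2226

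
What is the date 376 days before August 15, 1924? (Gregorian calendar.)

August 5, 1923

−15 → Jul 31, 1924 (end of Jul, 31 days; 361 left).
−31 → Jun 30, 1924 (end of Jun, 30 days; 330 left).
−30 → May 31, 1924 (end of May, 31 days; 300 left).
−31 → Apr 30, 1924 (end of Apr, 30 days; 269 left).
−30 → Mar 31, 1924 (end of Mar, 31 days; 239 left).
−31 → Feb 29, 1924 (end of Feb, 29 days; 208 left).
−29 → Jan 31, 1924 (end of Jan, 31 days; 179 left).
−31 → Dec 31, 1923 (end of Dec, 31 days; 148 left).
−31 → Nov 30, 1923 (end of Nov, 30 days; 117 left).
−30 → Oct 31, 1923 (end of Oct, 31 days; 87 left).
−31 → Sep 30, 1923 (end of Sep, 30 days; 56 left).
−30 → Aug 31, 1923 (end of Aug, 31 days; 26 left).
−26 → Aug 5, 1923.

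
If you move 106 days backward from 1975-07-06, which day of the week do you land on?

First find the weekday of Jul 6, 1975. Doomsday rule: the anchor day for the 1900s is Wednesday. For year 75: 75÷12 = 6 r 3, and 3÷4 = 0, so 6+3+0 = 9.
Wednesday + 9 ≡ Friday — that's 1975's doomsday.
In July the doomsday date is Jul 11.
Jul 6 is 5 days before Jul 11; 5 mod 7 = 5, so Friday − 5 = Sunday.
106 mod 7 = 1, so 106 days before a Sunday is Sunday − 1 = Saturday.

Saturday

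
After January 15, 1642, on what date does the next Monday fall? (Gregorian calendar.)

January 20, 1642

Jan 15, 1642 is a Wednesday.
From Wednesday to the next Monday is 5 days.
Jan 15, 1642 + 5 = Jan 20, 1642.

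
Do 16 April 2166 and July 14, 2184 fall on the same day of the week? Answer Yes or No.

From Apr 16, 2166 to Jul 14, 2184 is 6664 days.
6664 mod 7 = 0, so they are the same weekday.
(Apr 16, 2166 is a Wednesday; Jul 14, 2184 is a Wednesday.)

Yes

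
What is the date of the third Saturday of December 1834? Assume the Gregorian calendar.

December 20, 1834

December 1, 1834 is a Monday.
The first Saturday is therefore December 6 (5 days later).
The third Saturday is 6 + 2×7 = December 20.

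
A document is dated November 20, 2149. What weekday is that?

Doomsday rule: the anchor day for the 2100s is Sunday. For year 49: 49÷12 = 4 r 1, and 1÷4 = 0, so 4+1+0 = 5.
Sunday + 5 ≡ Friday — that's 2149's doomsday.
In November the doomsday date is Nov 7.
Nov 20 is 13 days after Nov 7; 13 mod 7 = 6, so Friday + 6 = Thursday.

Thursday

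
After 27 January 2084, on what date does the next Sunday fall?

January 30, 2084

Jan 27, 2084 is a Thursday.
From Thursday to the next Sunday is 3 days.
Jan 27, 2084 + 3 = Jan 30, 2084.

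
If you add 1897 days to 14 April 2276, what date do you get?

June 24, 2281

+365 (one year) → Apr 14, 2277 (1532 left).
+365 (one year) → Apr 14, 2278 (1167 left).
+365 (one year) → Apr 14, 2279 (802 left).
+366 (one year; includes Feb 29, 2280) → Apr 14, 2280 (436 left).
+365 (one year) → Apr 14, 2281 (71 left).
Apr has 30 days: +17 → May 1, 2281 (54 left).
May has 31 days: +31 → Jun 1, 2281 (23 left).
+23 → Jun 24, 2281.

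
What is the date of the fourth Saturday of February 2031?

February 1, 2031 is a Saturday.
The first Saturday is therefore February 1 (same day).
The fourth Saturday is 1 + 3×7 = February 22.

February 22, 2031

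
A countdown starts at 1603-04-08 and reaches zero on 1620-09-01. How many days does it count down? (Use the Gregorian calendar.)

6356

Apr 8, 1603 → Apr 8, 1604: 366 days (Feb 29, 1604 is in that span).
Apr 8, 1604 → Apr 8, 1605: 365 days.
Apr 8, 1605 → Apr 8, 1606: 365 days.
Apr 8, 1606 → Apr 8, 1607: 365 days.
Apr 8, 1607 → Apr 8, 1608: 366 days (Feb 29, 1608 is in that span).
Apr 8, 1608 → Apr 8, 1609: 365 days.
Apr 8, 1609 → Apr 8, 1610: 365 days.
Apr 8, 1610 → Apr 8, 1611: 365 days.
Apr 8, 1611 → Apr 8, 1612: 366 days (Feb 29, 1612 is in that span).
Apr 8, 1612 → Apr 8, 1613: 365 days.
Apr 8, 1613 → Apr 8, 1614: 365 days.
Apr 8, 1614 → Apr 8, 1615: 365 days.
Apr 8, 1615 → Apr 8, 1616: 366 days (Feb 29, 1616 is in that span).
Apr 8, 1616 → Apr 8, 1617: 365 days.
Apr 8, 1617 → Apr 8, 1618: 365 days.
Apr 8, 1618 → Apr 8, 1619: 365 days.
Apr 8, 1619 → Apr 8, 1620: 366 days (Feb 29, 1620 is in that span).
Apr 8, 1620 → May 8, 1620: 30 days (April has 30).
May 8, 1620 → Jun 8, 1620: 31 days (May has 31).
Jun 8, 1620 → Jul 8, 1620: 30 days (June has 30).
Jul 8, 1620 → Aug 8, 1620: 31 days (July has 31).
Aug 8, 1620 → Sep 1, 1620: 24 days.
Total: 6356 days.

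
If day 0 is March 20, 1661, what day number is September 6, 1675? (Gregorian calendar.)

Mar 20, 1661 → Mar 20, 1662: 365 days.
Mar 20, 1662 → Mar 20, 1663: 365 days.
Mar 20, 1663 → Mar 20, 1664: 366 days (Feb 29, 1664 is in that span).
Mar 20, 1664 → Mar 20, 1665: 365 days.
Mar 20, 1665 → Mar 20, 1666: 365 days.
Mar 20, 1666 → Mar 20, 1667: 365 days.
Mar 20, 1667 → Mar 20, 1668: 366 days (Feb 29, 1668 is in that span).
Mar 20, 1668 → Mar 20, 1669: 365 days.
Mar 20, 1669 → Mar 20, 1670: 365 days.
Mar 20, 1670 → Mar 20, 1671: 365 days.
Mar 20, 1671 → Mar 20, 1672: 366 days (Feb 29, 1672 is in that span).
Mar 20, 1672 → Mar 20, 1673: 365 days.
Mar 20, 1673 → Mar 20, 1674: 365 days.
Mar 20, 1674 → Mar 20, 1675: 365 days.
Mar 20, 1675 → Apr 20, 1675: 31 days (March has 31).
Apr 20, 1675 → May 20, 1675: 30 days (April has 30).
May 20, 1675 → Jun 20, 1675: 31 days (May has 31).
Jun 20, 1675 → Jul 20, 1675: 30 days (June has 30).
Jul 20, 1675 → Aug 20, 1675: 31 days (July has 31).
Aug 20, 1675 → Sep 6, 1675: 17 days.
Total: 5283 days.

5283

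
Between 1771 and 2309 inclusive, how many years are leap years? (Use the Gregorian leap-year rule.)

Multiples of 4 in [1771,2309]: 135.
Of those, multiples of 100: 6 (not leap unless ÷400).
Multiples of 400: 1.
Leap years = 135 − 6 + 1 = 130.

130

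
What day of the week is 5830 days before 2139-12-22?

Wednesday

First find the weekday of Dec 22, 2139. Doomsday rule: the anchor day for the 2100s is Sunday. For year 39: 39÷12 = 3 r 3, and 3÷4 = 0, so 3+3+0 = 6.
Sunday + 6 ≡ Saturday — that's 2139's doomsday.
In December the doomsday date is Dec 12.
Dec 22 is 10 days after Dec 12; 10 mod 7 = 3, so Saturday + 3 = Tuesday.
5830 mod 7 = 6, so 5830 days before a Tuesday is Tuesday − 6 = Wednesday.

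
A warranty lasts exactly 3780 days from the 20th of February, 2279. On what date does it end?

+365 (one year) → Feb 20, 2280 (3415 left).
+366 (one year; includes Feb 29, 2280) → Feb 20, 2281 (3049 left).
+365 (one year) → Feb 20, 2282 (2684 left).
+365 (one year) → Feb 20, 2283 (2319 left).
+365 (one year) → Feb 20, 2284 (1954 left).
+366 (one year; includes Feb 29, 2284) → Feb 20, 2285 (1588 left).
+365 (one year) → Feb 20, 2286 (1223 left).
+365 (one year) → Feb 20, 2287 (858 left).
+365 (one year) → Feb 20, 2288 (493 left).
+366 (one year; includes Feb 29, 2288) → Feb 20, 2289 (127 left).
Feb has 28 days: +9 → Mar 1, 2289 (118 left).
Mar has 31 days: +31 → Apr 1, 2289 (87 left).
Apr has 30 days: +30 → May 1, 2289 (57 left).
May has 31 days: +31 → Jun 1, 2289 (26 left).
+26 → Jun 27, 2289.

June 27, 2289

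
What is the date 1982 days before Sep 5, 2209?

−365 (one year) → Sep 5, 2208 (1617 left).
−366 (one year; includes Feb 29, 2208) → Sep 5, 2207 (1251 left).
−365 (one year) → Sep 5, 2206 (886 left).
−365 (one year) → Sep 5, 2205 (521 left).
−365 (one year) → Sep 5, 2204 (156 left).
−5 → Aug 31, 2204 (end of Aug, 31 days; 151 left).
−31 → Jul 31, 2204 (end of Jul, 31 days; 120 left).
−31 → Jun 30, 2204 (end of Jun, 30 days; 89 left).
−30 → May 31, 2204 (end of May, 31 days; 59 left).
−31 → Apr 30, 2204 (end of Apr, 30 days; 28 left).
−28 → Apr 2, 2204.

April 2, 2204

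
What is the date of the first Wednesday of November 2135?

November 2, 2135

November 1, 2135 is a Tuesday.
The first Wednesday is therefore November 2 (1 days later).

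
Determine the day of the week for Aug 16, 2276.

Wednesday

Doomsday rule: the anchor day for the 2200s is Friday. For year 76: 76÷12 = 6 r 4, and 4÷4 = 1, so 6+4+1 = 11.
Friday + 11 ≡ Tuesday — that's 2276's doomsday.
In August the doomsday date is Aug 8.
Aug 16 is 8 days after Aug 8; 8 mod 7 = 1, so Tuesday + 1 = Wednesday.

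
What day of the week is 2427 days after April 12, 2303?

Friday

First find the weekday of Apr 12, 2303. Doomsday rule: the anchor day for the 2300s is Wednesday. For year 03: 3÷12 = 0 r 3, and 3÷4 = 0, so 0+3+0 = 3.
Wednesday + 3 ≡ Saturday — that's 2303's doomsday.
In April the doomsday date is Apr 4.
Apr 12 is 8 days after Apr 4; 8 mod 7 = 1, so Saturday + 1 = Sunday.
2427 mod 7 = 5, so 2427 days after a Sunday is Sunday + 5 = Friday.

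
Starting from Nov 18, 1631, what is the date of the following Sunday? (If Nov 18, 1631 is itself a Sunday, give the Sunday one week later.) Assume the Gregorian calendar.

November 23, 1631

Nov 18, 1631 is a Tuesday.
From Tuesday to the next Sunday is 5 days.
Nov 18, 1631 + 5 = Nov 23, 1631.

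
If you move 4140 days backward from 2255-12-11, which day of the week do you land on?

Saturday

First find the weekday of Dec 11, 2255. Doomsday rule: the anchor day for the 2200s is Friday. For year 55: 55÷12 = 4 r 7, and 7÷4 = 1, so 4+7+1 = 12.
Friday + 12 ≡ Wednesday — that's 2255's doomsday.
In December the doomsday date is Dec 12.
Dec 11 is 1 day before Dec 12; 1 mod 7 = 1, so Wednesday − 1 = Tuesday.
4140 mod 7 = 3, so 4140 days before a Tuesday is Tuesday − 3 = Saturday.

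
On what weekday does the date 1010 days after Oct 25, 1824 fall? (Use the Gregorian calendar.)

Wednesday

First find the weekday of Oct 25, 1824. Doomsday rule: the anchor day for the 1800s is Friday. For year 24: 24÷12 = 2 r 0, and 0÷4 = 0, so 2+0+0 = 2.
Friday + 2 ≡ Sunday — that's 1824's doomsday.
In October the doomsday date is Oct 10.
Oct 25 is 15 days after Oct 10; 15 mod 7 = 1, so Sunday + 1 = Monday.
1010 mod 7 = 2, so 1010 days after a Monday is Monday + 2 = Wednesday.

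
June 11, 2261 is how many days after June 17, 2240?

7664

Jun 17, 2240 → Jun 17, 2241: 365 days.
Jun 17, 2241 → Jun 17, 2242: 365 days.
Jun 17, 2242 → Jun 17, 2243: 365 days.
Jun 17, 2243 → Jun 17, 2244: 366 days (Feb 29, 2244 is in that span).
Jun 17, 2244 → Jun 17, 2245: 365 days.
Jun 17, 2245 → Jun 17, 2246: 365 days.
Jun 17, 2246 → Jun 17, 2247: 365 days.
Jun 17, 2247 → Jun 17, 2248: 366 days (Feb 29, 2248 is in that span).
Jun 17, 2248 → Jun 17, 2249: 365 days.
Jun 17, 2249 → Jun 17, 2250: 365 days.
Jun 17, 2250 → Jun 17, 2251: 365 days.
Jun 17, 2251 → Jun 17, 2252: 366 days (Feb 29, 2252 is in that span).
Jun 17, 2252 → Jun 17, 2253: 365 days.
Jun 17, 2253 → Jun 17, 2254: 365 days.
Jun 17, 2254 → Jun 17, 2255: 365 days.
Jun 17, 2255 → Jun 17, 2256: 366 days (Feb 29, 2256 is in that span).
Jun 17, 2256 → Jun 17, 2257: 365 days.
Jun 17, 2257 → Jun 17, 2258: 365 days.
Jun 17, 2258 → Jun 17, 2259: 365 days.
Jun 17, 2259 → Jun 17, 2260: 366 days (Feb 29, 2260 is in that span).
Jun 17, 2260 → Jul 17, 2260: 30 days (June has 30).
Jul 17, 2260 → Aug 17, 2260: 31 days (July has 31).
Aug 17, 2260 → Sep 17, 2260: 31 days (August has 31).
Sep 17, 2260 → Oct 17, 2260: 30 days (September has 30).
Oct 17, 2260 → Nov 17, 2260: 31 days (October has 31).
Nov 17, 2260 → Dec 17, 2260: 30 days (November has 30).
Dec 17, 2260 → Jan 17, 2261: 31 days (December has 31).
Jan 17, 2261 → Feb 17, 2261: 31 days (January has 31).
Feb 17, 2261 → Mar 17, 2261: 28 days (February has 28).
Mar 17, 2261 → Apr 17, 2261: 31 days (March has 31).
Apr 17, 2261 → May 17, 2261: 30 days (April has 30).
May 17, 2261 → Jun 11, 2261: 25 days.
Total: 7664 days.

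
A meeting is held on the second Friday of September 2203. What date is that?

September 9, 2203

September 1, 2203 is a Thursday.
The first Friday is therefore September 2 (1 days later).
The second Friday is 2 + 1×7 = September 9.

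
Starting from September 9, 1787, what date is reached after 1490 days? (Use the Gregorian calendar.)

October 8, 1791

+366 (one year; includes Feb 29, 1788) → Sep 9, 1788 (1124 left).
+365 (one year) → Sep 9, 1789 (759 left).
+365 (one year) → Sep 9, 1790 (394 left).
Sep has 30 days: +22 → Oct 1, 1790 (372 left).
Oct has 31 days: +31 → Nov 1, 1790 (341 left).
Nov has 30 days: +30 → Dec 1, 1790 (311 left).
Dec has 31 days: +31 → Jan 1, 1791 (280 left).
Jan has 31 days: +31 → Feb 1, 1791 (249 left).
Feb has 28 days: +28 → Mar 1, 1791 (221 left).
Mar has 31 days: +31 → Apr 1, 1791 (190 left).
Apr has 30 days: +30 → May 1, 1791 (160 left).
May has 31 days: +31 → Jun 1, 1791 (129 left).
Jun has 30 days: +30 → Jul 1, 1791 (99 left).
Jul has 31 days: +31 → Aug 1, 1791 (68 left).
Aug has 31 days: +31 → Sep 1, 1791 (37 left).
Sep has 30 days: +30 → Oct 1, 1791 (7 left).
+7 → Oct 8, 1791.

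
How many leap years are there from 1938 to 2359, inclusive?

102

Multiples of 4 in [1938,2359]: 105.
Of those, multiples of 100: 4 (not leap unless ÷400).
Multiples of 400: 1.
Leap years = 105 − 4 + 1 = 102.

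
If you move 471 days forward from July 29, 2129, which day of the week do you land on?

First find the weekday of Jul 29, 2129. Doomsday rule: the anchor day for the 2100s is Sunday. For year 29: 29÷12 = 2 r 5, and 5÷4 = 1, so 2+5+1 = 8.
Sunday + 8 ≡ Monday — that's 2129's doomsday.
In July the doomsday date is Jul 11.
Jul 29 is 18 days after Jul 11; 18 mod 7 = 4, so Monday + 4 = Friday.
471 mod 7 = 2, so 471 days after a Friday is Friday + 2 = Sunday.

Sunday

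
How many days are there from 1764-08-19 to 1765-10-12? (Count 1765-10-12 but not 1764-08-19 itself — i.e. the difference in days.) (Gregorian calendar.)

419

Aug 19, 1764 → Aug 19, 1765: 365 days.
Aug 19, 1765 → Sep 19, 1765: 31 days (August has 31).
Sep 19, 1765 → Oct 12, 1765: 23 days.
Total: 419 days.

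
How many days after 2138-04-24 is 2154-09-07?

5980

Apr 24, 2138 → Apr 24, 2139: 365 days.
Apr 24, 2139 → Apr 24, 2140: 366 days (Feb 29, 2140 is in that span).
Apr 24, 2140 → Apr 24, 2141: 365 days.
Apr 24, 2141 → Apr 24, 2142: 365 days.
Apr 24, 2142 → Apr 24, 2143: 365 days.
Apr 24, 2143 → Apr 24, 2144: 366 days (Feb 29, 2144 is in that span).
Apr 24, 2144 → Apr 24, 2145: 365 days.
Apr 24, 2145 → Apr 24, 2146: 365 days.
Apr 24, 2146 → Apr 24, 2147: 365 days.
Apr 24, 2147 → Apr 24, 2148: 366 days (Feb 29, 2148 is in that span).
Apr 24, 2148 → Apr 24, 2149: 365 days.
Apr 24, 2149 → Apr 24, 2150: 365 days.
Apr 24, 2150 → Apr 24, 2151: 365 days.
Apr 24, 2151 → Apr 24, 2152: 366 days (Feb 29, 2152 is in that span).
Apr 24, 2152 → Apr 24, 2153: 365 days.
Apr 24, 2153 → Apr 24, 2154: 365 days.
Apr 24, 2154 → May 24, 2154: 30 days (April has 30).
May 24, 2154 → Jun 24, 2154: 31 days (May has 31).
Jun 24, 2154 → Jul 24, 2154: 30 days (June has 30).
Jul 24, 2154 → Aug 24, 2154: 31 days (July has 31).
Aug 24, 2154 → Sep 7, 2154: 14 days.
Total: 5980 days.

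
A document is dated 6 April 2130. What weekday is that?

Thursday

January 1, 2130 is a Sunday.
Jan 1, 2130 → Feb 1, 2130: 31 days (January has 31).
Feb 1, 2130 → Mar 1, 2130: 28 days (February has 28).
Mar 1, 2130 → Apr 1, 2130: 31 days (March has 31).
Apr 1, 2130 → Apr 6, 2130: 5 days.
Total: 95 days.
95 mod 7 = 4, so Sunday + 4 = Thursday.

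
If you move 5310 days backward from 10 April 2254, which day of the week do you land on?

First find the weekday of Apr 10, 2254. Doomsday rule: the anchor day for the 2200s is Friday. For year 54: 54÷12 = 4 r 6, and 6÷4 = 1, so 4+6+1 = 11.
Friday + 11 ≡ Tuesday — that's 2254's doomsday.
In April the doomsday date is Apr 4.
Apr 10 is 6 days after Apr 4; 6 mod 7 = 6, so Tuesday + 6 = Monday.
5310 mod 7 = 4, so 5310 days before a Monday is Monday − 4 = Thursday.

Thursday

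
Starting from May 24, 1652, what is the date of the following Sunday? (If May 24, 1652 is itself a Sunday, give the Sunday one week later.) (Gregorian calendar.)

May 24, 1652 is a Friday.
From Friday to the next Sunday is 2 days.
May 24, 1652 + 2 = May 26, 1652.

May 26, 1652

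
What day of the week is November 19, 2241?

January 1, 2241 is a Friday.
Jan 1, 2241 → Feb 1, 2241: 31 days (January has 31).
Feb 1, 2241 → Mar 1, 2241: 28 days (February has 28).
Mar 1, 2241 → Apr 1, 2241: 31 days (March has 31).
Apr 1, 2241 → May 1, 2241: 30 days (April has 30).
May 1, 2241 → Jun 1, 2241: 31 days (May has 31).
Jun 1, 2241 → Jul 1, 2241: 30 days (June has 30).
Jul 1, 2241 → Aug 1, 2241: 31 days (July has 31).
Aug 1, 2241 → Sep 1, 2241: 31 days (August has 31).
Sep 1, 2241 → Oct 1, 2241: 30 days (September has 30).
Oct 1, 2241 → Nov 1, 2241: 31 days (October has 31).
Nov 1, 2241 → Nov 19, 2241: 18 days.
Total: 322 days.
322 mod 7 = 0, so Friday + 0 = Friday.

Friday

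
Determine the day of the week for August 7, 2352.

Doomsday rule: the anchor day for the 2300s is Wednesday. For year 52: 52÷12 = 4 r 4, and 4÷4 = 1, so 4+4+1 = 9.
Wednesday + 9 ≡ Friday — that's 2352's doomsday.
In August the doomsday date is Aug 8.
Aug 7 is 1 day before Aug 8; 1 mod 7 = 1, so Friday − 1 = Thursday.

Thursday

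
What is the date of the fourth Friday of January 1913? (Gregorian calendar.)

January 24, 1913

January 1, 1913 is a Wednesday.
The first Friday is therefore January 3 (2 days later).
The fourth Friday is 3 + 3×7 = January 24.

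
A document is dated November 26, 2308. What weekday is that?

Thursday

Doomsday rule: the anchor day for the 2300s is Wednesday. For year 08: 8÷12 = 0 r 8, and 8÷4 = 2, so 0+8+2 = 10.
Wednesday + 10 ≡ Saturday — that's 2308's doomsday.
In November the doomsday date is Nov 7.
Nov 26 is 19 days after Nov 7; 19 mod 7 = 5, so Saturday + 5 = Thursday.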